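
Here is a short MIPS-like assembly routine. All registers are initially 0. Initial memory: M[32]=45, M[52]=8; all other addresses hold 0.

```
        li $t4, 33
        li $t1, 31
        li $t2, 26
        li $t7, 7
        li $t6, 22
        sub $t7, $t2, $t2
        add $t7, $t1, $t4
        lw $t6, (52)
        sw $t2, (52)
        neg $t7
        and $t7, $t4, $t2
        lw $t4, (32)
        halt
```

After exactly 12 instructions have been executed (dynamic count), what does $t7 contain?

li $t4, 33 → $t4=33
li $t1, 31 → $t1=31
li $t2, 26 → $t2=26
li $t7, 7 → $t7=7
li $t6, 22 → $t6=22
sub $t7, $t2, $t2 → $t7=26-26=0
add $t7, $t1, $t4 → $t7=31+33=64
lw $t6, (52) → $t6=M[52]=8
sw $t2, (52) → M[52]=26
neg $t7 → $t7=-(64)=-64
and $t7, $t4, $t2 → $t7=33&26=0
lw $t4, (32) → $t4=M[32]=45
After step 12: $t7 = 0.

0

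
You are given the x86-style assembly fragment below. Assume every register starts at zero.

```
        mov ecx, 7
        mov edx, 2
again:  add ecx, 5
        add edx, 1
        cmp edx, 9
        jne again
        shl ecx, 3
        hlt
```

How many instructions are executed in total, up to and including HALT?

32

ecx=7
edx=2
ecx=7+5=12
edx=2+1=3
cmp edx, 9  (cmp 3,9)
jne again: taken
ecx=12+5=17
edx=3+1=4
cmp edx, 9  (cmp 4,9)
jne again: taken
ecx=17+5=22
edx=4+1=5
cmp edx, 9  (cmp 5,9)
jne again: taken
ecx=22+5=27
edx=5+1=6
cmp edx, 9  (cmp 6,9)
jne again: taken
ecx=27+5=32
edx=6+1=7
cmp edx, 9  (cmp 7,9)
jne again: taken
ecx=32+5=37
edx=7+1=8
cmp edx, 9  (cmp 8,9)
jne again: taken
ecx=37+5=42
edx=8+1=9
cmp edx, 9  (cmp 9,9)
jne again: not taken
ecx=42<<3=336
halt.
Total executed instructions: 32.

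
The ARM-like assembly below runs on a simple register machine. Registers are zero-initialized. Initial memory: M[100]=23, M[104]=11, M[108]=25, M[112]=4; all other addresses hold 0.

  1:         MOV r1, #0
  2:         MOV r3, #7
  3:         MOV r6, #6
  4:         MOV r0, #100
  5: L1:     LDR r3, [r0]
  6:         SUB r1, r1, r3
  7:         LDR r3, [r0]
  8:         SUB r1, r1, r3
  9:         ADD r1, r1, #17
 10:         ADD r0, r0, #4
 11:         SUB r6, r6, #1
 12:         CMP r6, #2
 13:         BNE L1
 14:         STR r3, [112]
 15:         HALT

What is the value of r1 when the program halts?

after MOV r1, #0: r1=0
after MOV r3, #7: r3=7
after MOV r6, #6: r6=6
after MOV r0, #100: r0=100
after LDR r3, [r0]: r3=M[100]=23
after SUB r1, r1, r3: r1=0-23=-23
after LDR r3, [r0]: r3=M[100]=23
after SUB r1, r1, r3: r1=(-23)-23=-46
after ADD r1, r1, #17: r1=(-46)+17=-29
after ADD r0, r0, #4: r0=100+4=104
after SUB r6, r6, #1: r6=6-1=5
CMP r6, #2  (cmp 5,2)
BNE L1: taken
after LDR r3, [r0]: r3=M[104]=11
after SUB r1, r1, r3: r1=(-29)-11=-40
after LDR r3, [r0]: r3=M[104]=11
after SUB r1, r1, r3: r1=(-40)-11=-51
after ADD r1, r1, #17: r1=(-51)+17=-34
after ADD r0, r0, #4: r0=104+4=108
after SUB r6, r6, #1: r6=5-1=4
CMP r6, #2  (cmp 4,2)
BNE L1: taken
after LDR r3, [r0]: r3=M[108]=25
after SUB r1, r1, r3: r1=(-34)-25=-59
after LDR r3, [r0]: r3=M[108]=25
after SUB r1, r1, r3: r1=(-59)-25=-84
after ADD r1, r1, #17: r1=(-84)+17=-67
after ADD r0, r0, #4: r0=108+4=112
after SUB r6, r6, #1: r6=4-1=3
CMP r6, #2  (cmp 3,2)
BNE L1: taken
after LDR r3, [r0]: r3=M[112]=4
after SUB r1, r1, r3: r1=(-67)-4=-71
after LDR r3, [r0]: r3=M[112]=4
after SUB r1, r1, r3: r1=(-71)-4=-75
after ADD r1, r1, #17: r1=(-75)+17=-58
after ADD r0, r0, #4: r0=112+4=116
after SUB r6, r6, #1: r6=3-1=2
CMP r6, #2  (cmp 2,2)
BNE L1: not taken
STR r3, [112] → M[112]=4
halt.

-58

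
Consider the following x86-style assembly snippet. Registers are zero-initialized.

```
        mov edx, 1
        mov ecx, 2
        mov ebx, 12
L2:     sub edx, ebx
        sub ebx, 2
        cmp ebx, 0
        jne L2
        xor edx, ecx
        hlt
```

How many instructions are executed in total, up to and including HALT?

mov edx, 1 → edx=1
mov ecx, 2 → ecx=2
mov ebx, 12 → ebx=12
sub edx, ebx → edx=1-12=-11
sub ebx, 2 → ebx=12-2=10
cmp ebx, 0  (cmp 10,0)
jne L2: taken
sub edx, ebx → edx=(-11)-10=-21
sub ebx, 2 → ebx=10-2=8
cmp ebx, 0  (cmp 8,0)
jne L2: taken
sub edx, ebx → edx=(-21)-8=-29
sub ebx, 2 → ebx=8-2=6
cmp ebx, 0  (cmp 6,0)
jne L2: taken
sub edx, ebx → edx=(-29)-6=-35
sub ebx, 2 → ebx=6-2=4
cmp ebx, 0  (cmp 4,0)
jne L2: taken
sub edx, ebx → edx=(-35)-4=-39
sub ebx, 2 → ebx=4-2=2
cmp ebx, 0  (cmp 2,0)
jne L2: taken
sub edx, ebx → edx=(-39)-2=-41
sub ebx, 2 → ebx=2-2=0
cmp ebx, 0  (cmp 0,0)
jne L2: not taken
xor edx, ecx → edx=(-41)^2=-43
halt.
Total executed instructions: 29.

29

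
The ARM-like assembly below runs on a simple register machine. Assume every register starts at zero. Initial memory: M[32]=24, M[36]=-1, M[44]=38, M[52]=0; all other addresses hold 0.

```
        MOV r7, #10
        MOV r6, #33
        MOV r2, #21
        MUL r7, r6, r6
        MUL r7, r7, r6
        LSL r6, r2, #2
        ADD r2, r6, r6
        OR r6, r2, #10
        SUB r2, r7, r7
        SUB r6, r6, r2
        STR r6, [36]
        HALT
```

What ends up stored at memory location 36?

r7=10
r6=33
r2=21
r7=33*33=1089
r7=1089*33=35937
r6=21<<2=84
r2=84+84=168
r6=168|10=170
r2=35937-35937=0
r6=170-0=170
STR r6, [36] → M[36]=170
halt.

170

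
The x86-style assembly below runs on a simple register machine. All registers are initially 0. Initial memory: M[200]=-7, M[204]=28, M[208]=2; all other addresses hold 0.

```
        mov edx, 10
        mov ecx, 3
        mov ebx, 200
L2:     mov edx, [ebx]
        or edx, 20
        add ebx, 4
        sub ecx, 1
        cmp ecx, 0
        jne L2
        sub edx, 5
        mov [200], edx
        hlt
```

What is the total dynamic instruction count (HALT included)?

24

after mov edx, 10: edx=10
after mov ecx, 3: ecx=3
after mov ebx, 200: ebx=200
after mov edx, [ebx]: edx=M[200]=-7
after or edx, 20: edx=(-7)|20=-3
after add ebx, 4: ebx=200+4=204
after sub ecx, 1: ecx=3-1=2
cmp ecx, 0  (cmp 2,0)
jne L2: taken
after mov edx, [ebx]: edx=M[204]=28
after or edx, 20: edx=28|20=28
after add ebx, 4: ebx=204+4=208
after sub ecx, 1: ecx=2-1=1
cmp ecx, 0  (cmp 1,0)
jne L2: taken
after mov edx, [ebx]: edx=M[208]=2
after or edx, 20: edx=2|20=22
after add ebx, 4: ebx=208+4=212
after sub ecx, 1: ecx=1-1=0
cmp ecx, 0  (cmp 0,0)
jne L2: not taken
after sub edx, 5: edx=22-5=17
mov [200], edx → M[200]=17
halt.
Total executed instructions: 24.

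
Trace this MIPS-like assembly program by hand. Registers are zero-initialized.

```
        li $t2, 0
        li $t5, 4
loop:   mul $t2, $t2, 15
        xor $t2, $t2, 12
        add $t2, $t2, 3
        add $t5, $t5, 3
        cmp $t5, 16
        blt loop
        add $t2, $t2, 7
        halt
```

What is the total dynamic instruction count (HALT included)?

28

li $t2, 0 → $t2=0
li $t5, 4 → $t5=4
mul $t2, $t2, 15 → $t2=0*15=0
xor $t2, $t2, 12 → $t2=0^12=12
add $t2, $t2, 3 → $t2=12+3=15
add $t5, $t5, 3 → $t5=4+3=7
cmp $t5, 16  (cmp 7,16)
blt loop: taken
mul $t2, $t2, 15 → $t2=15*15=225
xor $t2, $t2, 12 → $t2=225^12=237
add $t2, $t2, 3 → $t2=237+3=240
add $t5, $t5, 3 → $t5=7+3=10
cmp $t5, 16  (cmp 10,16)
blt loop: taken
mul $t2, $t2, 15 → $t2=240*15=3600
xor $t2, $t2, 12 → $t2=3600^12=3612
add $t2, $t2, 3 → $t2=3612+3=3615
add $t5, $t5, 3 → $t5=10+3=13
cmp $t5, 16  (cmp 13,16)
blt loop: taken
mul $t2, $t2, 15 → $t2=3615*15=54225
xor $t2, $t2, 12 → $t2=54225^12=54237
add $t2, $t2, 3 → $t2=54237+3=54240
add $t5, $t5, 3 → $t5=13+3=16
cmp $t5, 16  (cmp 16,16)
blt loop: not taken
add $t2, $t2, 7 → $t2=54240+7=54247
halt.
Total executed instructions: 28.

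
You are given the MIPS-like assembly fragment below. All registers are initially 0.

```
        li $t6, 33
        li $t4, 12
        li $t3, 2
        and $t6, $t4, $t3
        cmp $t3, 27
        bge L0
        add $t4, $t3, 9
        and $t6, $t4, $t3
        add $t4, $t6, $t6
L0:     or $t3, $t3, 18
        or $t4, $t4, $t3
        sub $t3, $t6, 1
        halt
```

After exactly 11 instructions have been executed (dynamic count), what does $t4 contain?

22

li $t6, 33 → $t6=33
li $t4, 12 → $t4=12
li $t3, 2 → $t3=2
and $t6, $t4, $t3 → $t6=12&2=0
cmp $t3, 27  (cmp 2,27)
bge L0: not taken
add $t4, $t3, 9 → $t4=2+9=11
and $t6, $t4, $t3 → $t6=11&2=2
add $t4, $t6, $t6 → $t4=2+2=4
or $t3, $t3, 18 → $t3=2|18=18
or $t4, $t4, $t3 → $t4=4|18=22
After step 11: $t4 = 22.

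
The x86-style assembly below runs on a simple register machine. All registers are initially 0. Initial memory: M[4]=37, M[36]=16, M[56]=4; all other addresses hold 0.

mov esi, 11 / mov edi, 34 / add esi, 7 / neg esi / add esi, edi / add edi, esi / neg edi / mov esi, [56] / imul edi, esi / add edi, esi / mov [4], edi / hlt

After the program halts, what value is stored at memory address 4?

esi=11
edi=34
esi=11+7=18
esi=-(18)=-18
esi=(-18)+34=16
edi=34+16=50
edi=-(50)=-50
esi=M[56]=4
edi=(-50)*4=-200
edi=(-200)+4=-196
mov [4], edi → M[4]=-196
halt.

-196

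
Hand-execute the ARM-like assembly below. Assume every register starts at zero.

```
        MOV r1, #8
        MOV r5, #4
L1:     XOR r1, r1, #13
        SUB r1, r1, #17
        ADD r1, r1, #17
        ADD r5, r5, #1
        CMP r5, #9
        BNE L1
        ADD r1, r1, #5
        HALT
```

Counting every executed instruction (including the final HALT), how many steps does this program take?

34

MOV r1, #8 → r1=8
MOV r5, #4 → r5=4
XOR r1, r1, #13 → r1=8^13=5
SUB r1, r1, #17 → r1=5-17=-12
ADD r1, r1, #17 → r1=(-12)+17=5
ADD r5, r5, #1 → r5=4+1=5
CMP r5, #9  (cmp 5,9)
BNE L1: taken
XOR r1, r1, #13 → r1=5^13=8
SUB r1, r1, #17 → r1=8-17=-9
ADD r1, r1, #17 → r1=(-9)+17=8
ADD r5, r5, #1 → r5=5+1=6
CMP r5, #9  (cmp 6,9)
BNE L1: taken
XOR r1, r1, #13 → r1=8^13=5
SUB r1, r1, #17 → r1=5-17=-12
ADD r1, r1, #17 → r1=(-12)+17=5
ADD r5, r5, #1 → r5=6+1=7
CMP r5, #9  (cmp 7,9)
BNE L1: taken
XOR r1, r1, #13 → r1=5^13=8
SUB r1, r1, #17 → r1=8-17=-9
ADD r1, r1, #17 → r1=(-9)+17=8
ADD r5, r5, #1 → r5=7+1=8
CMP r5, #9  (cmp 8,9)
BNE L1: taken
XOR r1, r1, #13 → r1=8^13=5
SUB r1, r1, #17 → r1=5-17=-12
ADD r1, r1, #17 → r1=(-12)+17=5
ADD r5, r5, #1 → r5=8+1=9
CMP r5, #9  (cmp 9,9)
BNE L1: not taken
ADD r1, r1, #5 → r1=5+5=10
halt.
Total executed instructions: 34.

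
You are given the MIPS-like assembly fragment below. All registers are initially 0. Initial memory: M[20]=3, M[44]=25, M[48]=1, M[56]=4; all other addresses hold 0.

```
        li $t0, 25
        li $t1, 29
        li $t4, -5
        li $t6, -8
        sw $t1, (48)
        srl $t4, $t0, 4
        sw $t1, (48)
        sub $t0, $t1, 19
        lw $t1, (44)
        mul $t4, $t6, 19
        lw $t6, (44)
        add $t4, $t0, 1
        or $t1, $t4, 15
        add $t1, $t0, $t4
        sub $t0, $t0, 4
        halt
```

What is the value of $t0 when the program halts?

6

$t0=25
$t1=29
$t4=-5
$t6=-8
sw $t1, (48) → M[48]=29
$t4=25>>4=1
sw $t1, (48) → M[48]=29
$t0=29-19=10
$t1=M[44]=25
$t4=(-8)*19=-152
$t6=M[44]=25
$t4=10+1=11
$t1=11|15=15
$t1=10+11=21
$t0=10-4=6
halt.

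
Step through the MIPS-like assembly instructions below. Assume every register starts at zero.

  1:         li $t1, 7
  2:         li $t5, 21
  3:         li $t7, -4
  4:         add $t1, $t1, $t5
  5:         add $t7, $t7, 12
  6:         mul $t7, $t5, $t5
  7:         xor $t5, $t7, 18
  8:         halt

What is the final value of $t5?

427

$t1=7
$t5=21
$t7=-4
$t1=7+21=28
$t7=(-4)+12=8
$t7=21*21=441
$t5=441^18=427
halt.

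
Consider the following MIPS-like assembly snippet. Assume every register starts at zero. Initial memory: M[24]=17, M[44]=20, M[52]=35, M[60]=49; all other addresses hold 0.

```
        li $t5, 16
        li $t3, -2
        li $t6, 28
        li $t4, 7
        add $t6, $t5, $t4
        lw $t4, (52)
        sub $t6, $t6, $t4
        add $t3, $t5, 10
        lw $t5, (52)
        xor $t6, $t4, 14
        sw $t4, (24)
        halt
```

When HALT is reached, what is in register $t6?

45

$t5=16
$t3=-2
$t6=28
$t4=7
$t6=16+7=23
$t4=M[52]=35
$t6=23-35=-12
$t3=16+10=26
$t5=M[52]=35
$t6=35^14=45
sw $t4, (24) → M[24]=35
halt.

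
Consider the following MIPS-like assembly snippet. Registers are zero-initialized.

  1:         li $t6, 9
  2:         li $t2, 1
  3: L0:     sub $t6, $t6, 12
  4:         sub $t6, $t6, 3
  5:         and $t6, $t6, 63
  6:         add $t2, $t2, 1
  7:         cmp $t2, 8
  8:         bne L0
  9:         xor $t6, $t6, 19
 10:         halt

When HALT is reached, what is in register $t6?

51

after li $t6, 9: $t6=9
after li $t2, 1: $t2=1
after sub $t6, $t6, 12: $t6=9-12=-3
after sub $t6, $t6, 3: $t6=(-3)-3=-6
after and $t6, $t6, 63: $t6=(-6)&63=58
after add $t2, $t2, 1: $t2=1+1=2
cmp $t2, 8  (cmp 2,8)
bne L0: taken
after sub $t6, $t6, 12: $t6=58-12=46
after sub $t6, $t6, 3: $t6=46-3=43
after and $t6, $t6, 63: $t6=43&63=43
after add $t2, $t2, 1: $t2=2+1=3
cmp $t2, 8  (cmp 3,8)
bne L0: taken
after sub $t6, $t6, 12: $t6=43-12=31
after sub $t6, $t6, 3: $t6=31-3=28
after and $t6, $t6, 63: $t6=28&63=28
after add $t2, $t2, 1: $t2=3+1=4
cmp $t2, 8  (cmp 4,8)
bne L0: taken
after sub $t6, $t6, 12: $t6=28-12=16
after sub $t6, $t6, 3: $t6=16-3=13
after and $t6, $t6, 63: $t6=13&63=13
after add $t2, $t2, 1: $t2=4+1=5
cmp $t2, 8  (cmp 5,8)
bne L0: taken
after sub $t6, $t6, 12: $t6=13-12=1
after sub $t6, $t6, 3: $t6=1-3=-2
after and $t6, $t6, 63: $t6=(-2)&63=62
after add $t2, $t2, 1: $t2=5+1=6
cmp $t2, 8  (cmp 6,8)
bne L0: taken
after sub $t6, $t6, 12: $t6=62-12=50
after sub $t6, $t6, 3: $t6=50-3=47
after and $t6, $t6, 63: $t6=47&63=47
after add $t2, $t2, 1: $t2=6+1=7
cmp $t2, 8  (cmp 7,8)
bne L0: taken
after sub $t6, $t6, 12: $t6=47-12=35
after sub $t6, $t6, 3: $t6=35-3=32
after and $t6, $t6, 63: $t6=32&63=32
after add $t2, $t2, 1: $t2=7+1=8
cmp $t2, 8  (cmp 8,8)
bne L0: not taken
after xor $t6, $t6, 19: $t6=32^19=51
halt.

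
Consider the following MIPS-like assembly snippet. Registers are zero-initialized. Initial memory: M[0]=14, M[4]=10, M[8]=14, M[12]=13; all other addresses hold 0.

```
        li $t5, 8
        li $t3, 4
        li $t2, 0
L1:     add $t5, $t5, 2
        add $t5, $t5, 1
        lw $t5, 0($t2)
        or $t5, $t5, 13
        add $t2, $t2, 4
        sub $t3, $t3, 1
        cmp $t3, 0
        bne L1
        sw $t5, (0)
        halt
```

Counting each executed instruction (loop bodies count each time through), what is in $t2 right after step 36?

li $t5, 8 → $t5=8
li $t3, 4 → $t3=4
li $t2, 0 → $t2=0
add $t5, $t5, 2 → $t5=8+2=10
add $t5, $t5, 1 → $t5=10+1=11
lw $t5, 0($t2) → $t5=M[0]=14
or $t5, $t5, 13 → $t5=14|13=15
add $t2, $t2, 4 → $t2=0+4=4
sub $t3, $t3, 1 → $t3=4-1=3
cmp $t3, 0  (cmp 3,0)
bne L1: taken
add $t5, $t5, 2 → $t5=15+2=17
add $t5, $t5, 1 → $t5=17+1=18
lw $t5, 0($t2) → $t5=M[4]=10
or $t5, $t5, 13 → $t5=10|13=15
add $t2, $t2, 4 → $t2=4+4=8
sub $t3, $t3, 1 → $t3=3-1=2
cmp $t3, 0  (cmp 2,0)
bne L1: taken
add $t5, $t5, 2 → $t5=15+2=17
add $t5, $t5, 1 → $t5=17+1=18
lw $t5, 0($t2) → $t5=M[8]=14
or $t5, $t5, 13 → $t5=14|13=15
add $t2, $t2, 4 → $t2=8+4=12
sub $t3, $t3, 1 → $t3=2-1=1
cmp $t3, 0  (cmp 1,0)
bne L1: taken
add $t5, $t5, 2 → $t5=15+2=17
add $t5, $t5, 1 → $t5=17+1=18
lw $t5, 0($t2) → $t5=M[12]=13
or $t5, $t5, 13 → $t5=13|13=13
add $t2, $t2, 4 → $t2=12+4=16
sub $t3, $t3, 1 → $t3=1-1=0
cmp $t3, 0  (cmp 0,0)
bne L1: not taken
sw $t5, (0) → M[0]=13
After step 36: $t2 = 16.

16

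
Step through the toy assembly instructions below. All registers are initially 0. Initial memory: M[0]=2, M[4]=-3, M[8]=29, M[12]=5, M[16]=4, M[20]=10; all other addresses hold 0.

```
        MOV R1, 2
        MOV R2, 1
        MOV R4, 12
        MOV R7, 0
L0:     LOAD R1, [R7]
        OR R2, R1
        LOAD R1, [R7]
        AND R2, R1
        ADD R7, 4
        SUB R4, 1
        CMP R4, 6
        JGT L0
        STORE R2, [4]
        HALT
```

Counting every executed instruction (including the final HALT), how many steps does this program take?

after MOV R1, 2: R1=2
after MOV R2, 1: R2=1
after MOV R4, 12: R4=12
after MOV R7, 0: R7=0
after LOAD R1, [R7]: R1=M[0]=2
after OR R2, R1: R2=1|2=3
after LOAD R1, [R7]: R1=M[0]=2
after AND R2, R1: R2=3&2=2
after ADD R7, 4: R7=0+4=4
after SUB R4, 1: R4=12-1=11
CMP R4, 6  (cmp 11,6)
JGT L0: taken
after LOAD R1, [R7]: R1=M[4]=-3
after OR R2, R1: R2=2|(-3)=-1
after LOAD R1, [R7]: R1=M[4]=-3
after AND R2, R1: R2=(-1)&(-3)=-3
after ADD R7, 4: R7=4+4=8
after SUB R4, 1: R4=11-1=10
CMP R4, 6  (cmp 10,6)
JGT L0: taken
after LOAD R1, [R7]: R1=M[8]=29
after OR R2, R1: R2=(-3)|29=-3
after LOAD R1, [R7]: R1=M[8]=29
after AND R2, R1: R2=(-3)&29=29
after ADD R7, 4: R7=8+4=12
after SUB R4, 1: R4=10-1=9
CMP R4, 6  (cmp 9,6)
JGT L0: taken
after LOAD R1, [R7]: R1=M[12]=5
after OR R2, R1: R2=29|5=29
after LOAD R1, [R7]: R1=M[12]=5
after AND R2, R1: R2=29&5=5
after ADD R7, 4: R7=12+4=16
after SUB R4, 1: R4=9-1=8
CMP R4, 6  (cmp 8,6)
JGT L0: taken
after LOAD R1, [R7]: R1=M[16]=4
after OR R2, R1: R2=5|4=5
after LOAD R1, [R7]: R1=M[16]=4
after AND R2, R1: R2=5&4=4
after ADD R7, 4: R7=16+4=20
after SUB R4, 1: R4=8-1=7
CMP R4, 6  (cmp 7,6)
JGT L0: taken
after LOAD R1, [R7]: R1=M[20]=10
after OR R2, R1: R2=4|10=14
after LOAD R1, [R7]: R1=M[20]=10
after AND R2, R1: R2=14&10=10
after ADD R7, 4: R7=20+4=24
after SUB R4, 1: R4=7-1=6
CMP R4, 6  (cmp 6,6)
JGT L0: not taken
STORE R2, [4] → M[4]=10
halt.
Total executed instructions: 54.

54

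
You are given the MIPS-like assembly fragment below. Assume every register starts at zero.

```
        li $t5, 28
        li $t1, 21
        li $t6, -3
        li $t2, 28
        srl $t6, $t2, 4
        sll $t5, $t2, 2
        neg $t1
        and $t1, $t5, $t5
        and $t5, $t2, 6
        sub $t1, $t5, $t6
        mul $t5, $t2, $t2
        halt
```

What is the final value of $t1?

3

li $t5, 28 → $t5=28
li $t1, 21 → $t1=21
li $t6, -3 → $t6=-3
li $t2, 28 → $t2=28
srl $t6, $t2, 4 → $t6=28>>4=1
sll $t5, $t2, 2 → $t5=28<<2=112
neg $t1 → $t1=-(21)=-21
and $t1, $t5, $t5 → $t1=112&112=112
and $t5, $t2, 6 → $t5=28&6=4
sub $t1, $t5, $t6 → $t1=4-1=3
mul $t5, $t2, $t2 → $t5=28*28=784
halt.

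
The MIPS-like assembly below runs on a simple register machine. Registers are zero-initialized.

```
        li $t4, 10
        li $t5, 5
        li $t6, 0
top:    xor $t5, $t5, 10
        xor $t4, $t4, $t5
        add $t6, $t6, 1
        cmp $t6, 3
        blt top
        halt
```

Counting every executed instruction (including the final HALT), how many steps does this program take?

$t4=10
$t5=5
$t6=0
$t5=5^10=15
$t4=10^15=5
$t6=0+1=1
cmp $t6, 3  (cmp 1,3)
blt top: taken
$t5=15^10=5
$t4=5^5=0
$t6=1+1=2
cmp $t6, 3  (cmp 2,3)
blt top: taken
$t5=5^10=15
$t4=0^15=15
$t6=2+1=3
cmp $t6, 3  (cmp 3,3)
blt top: not taken
halt.
Total executed instructions: 19.

19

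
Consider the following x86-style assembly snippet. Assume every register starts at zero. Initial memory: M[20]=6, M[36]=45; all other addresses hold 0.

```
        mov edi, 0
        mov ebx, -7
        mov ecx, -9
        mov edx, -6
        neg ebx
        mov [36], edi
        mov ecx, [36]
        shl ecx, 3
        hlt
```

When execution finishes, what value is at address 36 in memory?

after mov edi, 0: edi=0
after mov ebx, -7: ebx=-7
after mov ecx, -9: ecx=-9
after mov edx, -6: edx=-6
after neg ebx: ebx=-(-7)=7
mov [36], edi → M[36]=0
after mov ecx, [36]: ecx=M[36]=0
after shl ecx, 3: ecx=0<<3=0
halt.

0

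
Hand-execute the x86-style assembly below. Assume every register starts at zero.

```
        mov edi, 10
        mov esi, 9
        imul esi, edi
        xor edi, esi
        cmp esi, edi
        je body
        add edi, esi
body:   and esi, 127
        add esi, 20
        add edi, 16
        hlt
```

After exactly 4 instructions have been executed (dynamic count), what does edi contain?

edi=10
esi=9
esi=9*10=90
edi=10^90=80
After step 4: edi = 80.

80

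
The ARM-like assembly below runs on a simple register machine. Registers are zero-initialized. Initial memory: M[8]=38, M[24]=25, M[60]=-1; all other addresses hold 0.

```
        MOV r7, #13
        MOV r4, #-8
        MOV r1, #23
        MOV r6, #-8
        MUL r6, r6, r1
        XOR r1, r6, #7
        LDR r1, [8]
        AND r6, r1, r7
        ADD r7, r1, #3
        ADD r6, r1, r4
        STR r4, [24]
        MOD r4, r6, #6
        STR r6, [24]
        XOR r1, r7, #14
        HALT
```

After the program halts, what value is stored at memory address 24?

30

after MOV r7, #13: r7=13
after MOV r4, #-8: r4=-8
after MOV r1, #23: r1=23
after MOV r6, #-8: r6=-8
after MUL r6, r6, r1: r6=(-8)*23=-184
after XOR r1, r6, #7: r1=(-184)^7=-177
after LDR r1, [8]: r1=M[8]=38
after AND r6, r1, r7: r6=38&13=4
after ADD r7, r1, #3: r7=38+3=41
after ADD r6, r1, r4: r6=38+(-8)=30
STR r4, [24] → M[24]=-8
after MOD r4, r6, #6: r4=30%6=0
STR r6, [24] → M[24]=30
after XOR r1, r7, #14: r1=41^14=39
halt.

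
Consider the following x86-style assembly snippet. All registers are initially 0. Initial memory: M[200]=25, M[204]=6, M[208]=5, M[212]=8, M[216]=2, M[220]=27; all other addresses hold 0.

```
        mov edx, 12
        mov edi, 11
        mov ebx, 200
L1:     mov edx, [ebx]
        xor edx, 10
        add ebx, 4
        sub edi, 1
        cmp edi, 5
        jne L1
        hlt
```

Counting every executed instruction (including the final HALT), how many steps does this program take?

edx=12
edi=11
ebx=200
edx=M[200]=25
edx=25^10=19
ebx=200+4=204
edi=11-1=10
cmp edi, 5  (cmp 10,5)
jne L1: taken
edx=M[204]=6
edx=6^10=12
ebx=204+4=208
edi=10-1=9
cmp edi, 5  (cmp 9,5)
jne L1: taken
edx=M[208]=5
edx=5^10=15
ebx=208+4=212
edi=9-1=8
cmp edi, 5  (cmp 8,5)
jne L1: taken
edx=M[212]=8
edx=8^10=2
ebx=212+4=216
edi=8-1=7
cmp edi, 5  (cmp 7,5)
jne L1: taken
edx=M[216]=2
edx=2^10=8
ebx=216+4=220
edi=7-1=6
cmp edi, 5  (cmp 6,5)
jne L1: taken
edx=M[220]=27
edx=27^10=17
ebx=220+4=224
edi=6-1=5
cmp edi, 5  (cmp 5,5)
jne L1: not taken
halt.
Total executed instructions: 40.

40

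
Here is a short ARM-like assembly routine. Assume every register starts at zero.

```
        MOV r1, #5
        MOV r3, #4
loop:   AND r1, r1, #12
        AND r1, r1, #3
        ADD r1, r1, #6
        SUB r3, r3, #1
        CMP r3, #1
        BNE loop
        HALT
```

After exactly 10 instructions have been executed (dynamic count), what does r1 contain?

0

after MOV r1, #5: r1=5
after MOV r3, #4: r3=4
after AND r1, r1, #12: r1=5&12=4
after AND r1, r1, #3: r1=4&3=0
after ADD r1, r1, #6: r1=0+6=6
after SUB r3, r3, #1: r3=4-1=3
CMP r3, #1  (cmp 3,1)
BNE loop: taken
after AND r1, r1, #12: r1=6&12=4
after AND r1, r1, #3: r1=4&3=0
After step 10: r1 = 0.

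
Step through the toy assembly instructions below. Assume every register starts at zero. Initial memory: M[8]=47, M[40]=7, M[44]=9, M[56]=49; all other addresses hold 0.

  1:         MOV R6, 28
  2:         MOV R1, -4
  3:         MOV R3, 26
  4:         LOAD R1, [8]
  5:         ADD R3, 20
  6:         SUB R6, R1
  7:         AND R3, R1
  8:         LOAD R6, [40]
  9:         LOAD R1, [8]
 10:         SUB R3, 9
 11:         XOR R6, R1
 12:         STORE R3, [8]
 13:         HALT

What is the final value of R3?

37

after MOV R6, 28: R6=28
after MOV R1, -4: R1=-4
after MOV R3, 26: R3=26
after LOAD R1, [8]: R1=M[8]=47
after ADD R3, 20: R3=26+20=46
after SUB R6, R1: R6=28-47=-19
after AND R3, R1: R3=46&47=46
after LOAD R6, [40]: R6=M[40]=7
after LOAD R1, [8]: R1=M[8]=47
after SUB R3, 9: R3=46-9=37
after XOR R6, R1: R6=7^47=40
STORE R3, [8] → M[8]=37
halt.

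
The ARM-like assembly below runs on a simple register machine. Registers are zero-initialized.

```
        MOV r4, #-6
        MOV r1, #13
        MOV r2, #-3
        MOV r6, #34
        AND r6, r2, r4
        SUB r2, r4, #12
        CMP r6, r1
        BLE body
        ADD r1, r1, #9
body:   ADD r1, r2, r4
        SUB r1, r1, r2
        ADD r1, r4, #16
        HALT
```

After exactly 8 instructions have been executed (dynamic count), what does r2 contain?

-18

after MOV r4, #-6: r4=-6
after MOV r1, #13: r1=13
after MOV r2, #-3: r2=-3
after MOV r6, #34: r6=34
after AND r6, r2, r4: r6=(-3)&(-6)=-8
after SUB r2, r4, #12: r2=(-6)-12=-18
CMP r6, r1  (cmp -8,13)
BLE body: taken
After step 8: r2 = -18.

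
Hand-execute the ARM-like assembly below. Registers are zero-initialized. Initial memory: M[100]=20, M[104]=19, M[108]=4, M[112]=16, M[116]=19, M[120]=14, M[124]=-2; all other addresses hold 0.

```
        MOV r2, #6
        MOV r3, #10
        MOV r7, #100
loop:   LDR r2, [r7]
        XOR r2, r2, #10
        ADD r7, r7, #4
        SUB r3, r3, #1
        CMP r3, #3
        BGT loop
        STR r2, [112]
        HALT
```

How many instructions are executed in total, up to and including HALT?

r2=6
r3=10
r7=100
r2=M[100]=20
r2=20^10=30
r7=100+4=104
r3=10-1=9
CMP r3, #3  (cmp 9,3)
BGT loop: taken
r2=M[104]=19
r2=19^10=25
r7=104+4=108
r3=9-1=8
CMP r3, #3  (cmp 8,3)
BGT loop: taken
r2=M[108]=4
r2=4^10=14
r7=108+4=112
r3=8-1=7
CMP r3, #3  (cmp 7,3)
BGT loop: taken
r2=M[112]=16
r2=16^10=26
r7=112+4=116
r3=7-1=6
CMP r3, #3  (cmp 6,3)
BGT loop: taken
r2=M[116]=19
r2=19^10=25
r7=116+4=120
r3=6-1=5
CMP r3, #3  (cmp 5,3)
BGT loop: taken
r2=M[120]=14
r2=14^10=4
r7=120+4=124
r3=5-1=4
CMP r3, #3  (cmp 4,3)
BGT loop: taken
r2=M[124]=-2
r2=(-2)^10=-12
r7=124+4=128
r3=4-1=3
CMP r3, #3  (cmp 3,3)
BGT loop: not taken
STR r2, [112] → M[112]=-12
halt.
Total executed instructions: 47.

47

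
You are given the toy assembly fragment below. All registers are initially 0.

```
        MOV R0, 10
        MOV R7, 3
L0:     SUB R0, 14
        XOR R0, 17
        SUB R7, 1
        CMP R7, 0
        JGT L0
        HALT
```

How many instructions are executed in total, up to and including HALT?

after MOV R0, 10: R0=10
after MOV R7, 3: R7=3
after SUB R0, 14: R0=10-14=-4
after XOR R0, 17: R0=(-4)^17=-19
after SUB R7, 1: R7=3-1=2
CMP R7, 0  (cmp 2,0)
JGT L0: taken
after SUB R0, 14: R0=(-19)-14=-33
after XOR R0, 17: R0=(-33)^17=-50
after SUB R7, 1: R7=2-1=1
CMP R7, 0  (cmp 1,0)
JGT L0: taken
after SUB R0, 14: R0=(-50)-14=-64
after XOR R0, 17: R0=(-64)^17=-47
after SUB R7, 1: R7=1-1=0
CMP R7, 0  (cmp 0,0)
JGT L0: not taken
halt.
Total executed instructions: 18.

18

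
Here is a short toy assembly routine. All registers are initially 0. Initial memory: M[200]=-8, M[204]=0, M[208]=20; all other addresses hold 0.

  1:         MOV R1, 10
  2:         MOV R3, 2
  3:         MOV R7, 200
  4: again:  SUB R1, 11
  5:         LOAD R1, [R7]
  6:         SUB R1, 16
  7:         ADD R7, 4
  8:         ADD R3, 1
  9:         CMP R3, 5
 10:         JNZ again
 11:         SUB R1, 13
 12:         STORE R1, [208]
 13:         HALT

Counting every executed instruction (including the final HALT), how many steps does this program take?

after MOV R1, 10: R1=10
after MOV R3, 2: R3=2
after MOV R7, 200: R7=200
after SUB R1, 11: R1=10-11=-1
after LOAD R1, [R7]: R1=M[200]=-8
after SUB R1, 16: R1=(-8)-16=-24
after ADD R7, 4: R7=200+4=204
after ADD R3, 1: R3=2+1=3
CMP R3, 5  (cmp 3,5)
JNZ again: taken
after SUB R1, 11: R1=(-24)-11=-35
after LOAD R1, [R7]: R1=M[204]=0
after SUB R1, 16: R1=0-16=-16
after ADD R7, 4: R7=204+4=208
after ADD R3, 1: R3=3+1=4
CMP R3, 5  (cmp 4,5)
JNZ again: taken
after SUB R1, 11: R1=(-16)-11=-27
after LOAD R1, [R7]: R1=M[208]=20
after SUB R1, 16: R1=20-16=4
after ADD R7, 4: R7=208+4=212
after ADD R3, 1: R3=4+1=5
CMP R3, 5  (cmp 5,5)
JNZ again: not taken
after SUB R1, 13: R1=4-13=-9
STORE R1, [208] → M[208]=-9
halt.
Total executed instructions: 27.

27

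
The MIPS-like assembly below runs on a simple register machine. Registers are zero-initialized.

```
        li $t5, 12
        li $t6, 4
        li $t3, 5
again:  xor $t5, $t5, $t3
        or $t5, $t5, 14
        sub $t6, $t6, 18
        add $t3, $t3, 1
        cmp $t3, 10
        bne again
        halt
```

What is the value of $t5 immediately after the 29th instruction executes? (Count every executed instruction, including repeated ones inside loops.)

15

li $t5, 12 → $t5=12
li $t6, 4 → $t6=4
li $t3, 5 → $t3=5
xor $t5, $t5, $t3 → $t5=12^5=9
or $t5, $t5, 14 → $t5=9|14=15
sub $t6, $t6, 18 → $t6=4-18=-14
add $t3, $t3, 1 → $t3=5+1=6
cmp $t3, 10  (cmp 6,10)
bne again: taken
xor $t5, $t5, $t3 → $t5=15^6=9
or $t5, $t5, 14 → $t5=9|14=15
sub $t6, $t6, 18 → $t6=(-14)-18=-32
add $t3, $t3, 1 → $t3=6+1=7
cmp $t3, 10  (cmp 7,10)
bne again: taken
xor $t5, $t5, $t3 → $t5=15^7=8
or $t5, $t5, 14 → $t5=8|14=14
sub $t6, $t6, 18 → $t6=(-32)-18=-50
add $t3, $t3, 1 → $t3=7+1=8
cmp $t3, 10  (cmp 8,10)
bne again: taken
xor $t5, $t5, $t3 → $t5=14^8=6
or $t5, $t5, 14 → $t5=6|14=14
sub $t6, $t6, 18 → $t6=(-50)-18=-68
add $t3, $t3, 1 → $t3=8+1=9
cmp $t3, 10  (cmp 9,10)
bne again: taken
xor $t5, $t5, $t3 → $t5=14^9=7
or $t5, $t5, 14 → $t5=7|14=15
After step 29: $t5 = 15.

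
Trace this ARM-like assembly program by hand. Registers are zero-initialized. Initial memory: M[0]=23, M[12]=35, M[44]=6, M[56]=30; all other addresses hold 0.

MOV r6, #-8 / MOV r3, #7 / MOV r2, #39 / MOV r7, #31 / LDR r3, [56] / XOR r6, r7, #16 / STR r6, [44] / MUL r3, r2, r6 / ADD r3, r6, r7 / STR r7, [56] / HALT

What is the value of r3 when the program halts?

46

r6=-8
r3=7
r2=39
r7=31
r3=M[56]=30
r6=31^16=15
STR r6, [44] → M[44]=15
r3=39*15=585
r3=15+31=46
STR r7, [56] → M[56]=31
halt.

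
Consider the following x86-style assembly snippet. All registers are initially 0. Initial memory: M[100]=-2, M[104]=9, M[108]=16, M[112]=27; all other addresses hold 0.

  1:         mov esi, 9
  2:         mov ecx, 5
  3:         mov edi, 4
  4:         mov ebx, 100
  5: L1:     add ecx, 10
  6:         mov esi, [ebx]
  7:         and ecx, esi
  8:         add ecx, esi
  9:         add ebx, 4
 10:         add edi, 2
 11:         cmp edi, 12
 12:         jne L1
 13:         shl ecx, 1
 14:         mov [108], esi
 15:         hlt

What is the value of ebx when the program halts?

116

after mov esi, 9: esi=9
after mov ecx, 5: ecx=5
after mov edi, 4: edi=4
after mov ebx, 100: ebx=100
after add ecx, 10: ecx=5+10=15
after mov esi, [ebx]: esi=M[100]=-2
after and ecx, esi: ecx=15&(-2)=14
after add ecx, esi: ecx=14+(-2)=12
after add ebx, 4: ebx=100+4=104
after add edi, 2: edi=4+2=6
cmp edi, 12  (cmp 6,12)
jne L1: taken
after add ecx, 10: ecx=12+10=22
after mov esi, [ebx]: esi=M[104]=9
after and ecx, esi: ecx=22&9=0
after add ecx, esi: ecx=0+9=9
after add ebx, 4: ebx=104+4=108
after add edi, 2: edi=6+2=8
cmp edi, 12  (cmp 8,12)
jne L1: taken
after add ecx, 10: ecx=9+10=19
after mov esi, [ebx]: esi=M[108]=16
after and ecx, esi: ecx=19&16=16
after add ecx, esi: ecx=16+16=32
after add ebx, 4: ebx=108+4=112
after add edi, 2: edi=8+2=10
cmp edi, 12  (cmp 10,12)
jne L1: taken
after add ecx, 10: ecx=32+10=42
after mov esi, [ebx]: esi=M[112]=27
after and ecx, esi: ecx=42&27=10
after add ecx, esi: ecx=10+27=37
after add ebx, 4: ebx=112+4=116
after add edi, 2: edi=10+2=12
cmp edi, 12  (cmp 12,12)
jne L1: not taken
after shl ecx, 1: ecx=37<<1=74
mov [108], esi → M[108]=27
halt.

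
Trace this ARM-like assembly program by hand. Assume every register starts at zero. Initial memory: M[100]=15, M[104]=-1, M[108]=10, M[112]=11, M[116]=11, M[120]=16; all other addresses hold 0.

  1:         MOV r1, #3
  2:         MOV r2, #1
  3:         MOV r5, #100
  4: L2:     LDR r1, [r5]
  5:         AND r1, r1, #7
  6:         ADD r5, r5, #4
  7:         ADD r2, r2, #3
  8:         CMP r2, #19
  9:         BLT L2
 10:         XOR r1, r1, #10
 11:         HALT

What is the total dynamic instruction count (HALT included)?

41

after MOV r1, #3: r1=3
after MOV r2, #1: r2=1
after MOV r5, #100: r5=100
after LDR r1, [r5]: r1=M[100]=15
after AND r1, r1, #7: r1=15&7=7
after ADD r5, r5, #4: r5=100+4=104
after ADD r2, r2, #3: r2=1+3=4
CMP r2, #19  (cmp 4,19)
BLT L2: taken
after LDR r1, [r5]: r1=M[104]=-1
after AND r1, r1, #7: r1=(-1)&7=7
after ADD r5, r5, #4: r5=104+4=108
after ADD r2, r2, #3: r2=4+3=7
CMP r2, #19  (cmp 7,19)
BLT L2: taken
after LDR r1, [r5]: r1=M[108]=10
after AND r1, r1, #7: r1=10&7=2
after ADD r5, r5, #4: r5=108+4=112
after ADD r2, r2, #3: r2=7+3=10
CMP r2, #19  (cmp 10,19)
BLT L2: taken
after LDR r1, [r5]: r1=M[112]=11
after AND r1, r1, #7: r1=11&7=3
after ADD r5, r5, #4: r5=112+4=116
after ADD r2, r2, #3: r2=10+3=13
CMP r2, #19  (cmp 13,19)
BLT L2: taken
after LDR r1, [r5]: r1=M[116]=11
after AND r1, r1, #7: r1=11&7=3
after ADD r5, r5, #4: r5=116+4=120
after ADD r2, r2, #3: r2=13+3=16
CMP r2, #19  (cmp 16,19)
BLT L2: taken
after LDR r1, [r5]: r1=M[120]=16
after AND r1, r1, #7: r1=16&7=0
after ADD r5, r5, #4: r5=120+4=124
after ADD r2, r2, #3: r2=16+3=19
CMP r2, #19  (cmp 19,19)
BLT L2: not taken
after XOR r1, r1, #10: r1=0^10=10
halt.
Total executed instructions: 41.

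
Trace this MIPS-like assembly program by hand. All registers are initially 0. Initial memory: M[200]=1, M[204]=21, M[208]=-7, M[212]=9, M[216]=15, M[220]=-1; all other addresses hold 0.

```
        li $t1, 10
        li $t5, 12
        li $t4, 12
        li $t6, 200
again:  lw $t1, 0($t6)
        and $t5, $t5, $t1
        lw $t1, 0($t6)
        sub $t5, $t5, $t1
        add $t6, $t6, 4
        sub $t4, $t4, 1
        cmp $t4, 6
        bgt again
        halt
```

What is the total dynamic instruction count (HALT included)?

53

after li $t1, 10: $t1=10
after li $t5, 12: $t5=12
after li $t4, 12: $t4=12
after li $t6, 200: $t6=200
after lw $t1, 0($t6): $t1=M[200]=1
after and $t5, $t5, $t1: $t5=12&1=0
after lw $t1, 0($t6): $t1=M[200]=1
after sub $t5, $t5, $t1: $t5=0-1=-1
after add $t6, $t6, 4: $t6=200+4=204
after sub $t4, $t4, 1: $t4=12-1=11
cmp $t4, 6  (cmp 11,6)
bgt again: taken
after lw $t1, 0($t6): $t1=M[204]=21
after and $t5, $t5, $t1: $t5=(-1)&21=21
after lw $t1, 0($t6): $t1=M[204]=21
after sub $t5, $t5, $t1: $t5=21-21=0
after add $t6, $t6, 4: $t6=204+4=208
after sub $t4, $t4, 1: $t4=11-1=10
cmp $t4, 6  (cmp 10,6)
bgt again: taken
after lw $t1, 0($t6): $t1=M[208]=-7
after and $t5, $t5, $t1: $t5=0&(-7)=0
after lw $t1, 0($t6): $t1=M[208]=-7
after sub $t5, $t5, $t1: $t5=0-(-7)=7
after add $t6, $t6, 4: $t6=208+4=212
after sub $t4, $t4, 1: $t4=10-1=9
cmp $t4, 6  (cmp 9,6)
bgt again: taken
after lw $t1, 0($t6): $t1=M[212]=9
after and $t5, $t5, $t1: $t5=7&9=1
after lw $t1, 0($t6): $t1=M[212]=9
after sub $t5, $t5, $t1: $t5=1-9=-8
after add $t6, $t6, 4: $t6=212+4=216
after sub $t4, $t4, 1: $t4=9-1=8
cmp $t4, 6  (cmp 8,6)
bgt again: taken
after lw $t1, 0($t6): $t1=M[216]=15
after and $t5, $t5, $t1: $t5=(-8)&15=8
after lw $t1, 0($t6): $t1=M[216]=15
after sub $t5, $t5, $t1: $t5=8-15=-7
after add $t6, $t6, 4: $t6=216+4=220
after sub $t4, $t4, 1: $t4=8-1=7
cmp $t4, 6  (cmp 7,6)
bgt again: taken
after lw $t1, 0($t6): $t1=M[220]=-1
after and $t5, $t5, $t1: $t5=(-7)&(-1)=-7
after lw $t1, 0($t6): $t1=M[220]=-1
after sub $t5, $t5, $t1: $t5=(-7)-(-1)=-6
after add $t6, $t6, 4: $t6=220+4=224
after sub $t4, $t4, 1: $t4=7-1=6
cmp $t4, 6  (cmp 6,6)
bgt again: not taken
halt.
Total executed instructions: 53.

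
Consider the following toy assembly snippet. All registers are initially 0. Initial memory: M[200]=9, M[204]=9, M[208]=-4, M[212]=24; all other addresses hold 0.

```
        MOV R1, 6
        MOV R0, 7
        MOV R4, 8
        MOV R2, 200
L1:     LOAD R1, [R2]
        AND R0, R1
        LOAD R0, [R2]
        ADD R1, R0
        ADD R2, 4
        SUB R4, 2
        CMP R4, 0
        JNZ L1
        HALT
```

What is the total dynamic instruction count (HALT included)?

after MOV R1, 6: R1=6
after MOV R0, 7: R0=7
after MOV R4, 8: R4=8
after MOV R2, 200: R2=200
after LOAD R1, [R2]: R1=M[200]=9
after AND R0, R1: R0=7&9=1
after LOAD R0, [R2]: R0=M[200]=9
after ADD R1, R0: R1=9+9=18
after ADD R2, 4: R2=200+4=204
after SUB R4, 2: R4=8-2=6
CMP R4, 0  (cmp 6,0)
JNZ L1: taken
after LOAD R1, [R2]: R1=M[204]=9
after AND R0, R1: R0=9&9=9
after LOAD R0, [R2]: R0=M[204]=9
after ADD R1, R0: R1=9+9=18
after ADD R2, 4: R2=204+4=208
after SUB R4, 2: R4=6-2=4
CMP R4, 0  (cmp 4,0)
JNZ L1: taken
after LOAD R1, [R2]: R1=M[208]=-4
after AND R0, R1: R0=9&(-4)=8
after LOAD R0, [R2]: R0=M[208]=-4
after ADD R1, R0: R1=(-4)+(-4)=-8
after ADD R2, 4: R2=208+4=212
after SUB R4, 2: R4=4-2=2
CMP R4, 0  (cmp 2,0)
JNZ L1: taken
after LOAD R1, [R2]: R1=M[212]=24
after AND R0, R1: R0=(-4)&24=24
after LOAD R0, [R2]: R0=M[212]=24
after ADD R1, R0: R1=24+24=48
after ADD R2, 4: R2=212+4=216
after SUB R4, 2: R4=2-2=0
CMP R4, 0  (cmp 0,0)
JNZ L1: not taken
halt.
Total executed instructions: 37.

37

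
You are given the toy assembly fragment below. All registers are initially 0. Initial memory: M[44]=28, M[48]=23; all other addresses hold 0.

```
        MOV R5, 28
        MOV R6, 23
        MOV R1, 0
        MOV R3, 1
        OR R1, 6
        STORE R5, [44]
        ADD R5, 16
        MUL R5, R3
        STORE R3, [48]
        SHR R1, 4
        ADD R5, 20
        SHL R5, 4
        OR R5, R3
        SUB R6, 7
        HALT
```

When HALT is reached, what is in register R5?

1025

R5=28
R6=23
R1=0
R3=1
R1=0|6=6
STORE R5, [44] → M[44]=28
R5=28+16=44
R5=44*1=44
STORE R3, [48] → M[48]=1
R1=6>>4=0
R5=44+20=64
R5=64<<4=1024
R5=1024|1=1025
R6=23-7=16
halt.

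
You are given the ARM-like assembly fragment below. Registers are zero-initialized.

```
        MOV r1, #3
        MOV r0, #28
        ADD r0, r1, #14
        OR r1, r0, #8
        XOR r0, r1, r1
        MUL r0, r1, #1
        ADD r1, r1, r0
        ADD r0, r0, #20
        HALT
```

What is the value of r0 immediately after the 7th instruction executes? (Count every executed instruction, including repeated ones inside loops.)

25

after MOV r1, #3: r1=3
after MOV r0, #28: r0=28
after ADD r0, r1, #14: r0=3+14=17
after OR r1, r0, #8: r1=17|8=25
after XOR r0, r1, r1: r0=25^25=0
after MUL r0, r1, #1: r0=25*1=25
after ADD r1, r1, r0: r1=25+25=50
After step 7: r0 = 25.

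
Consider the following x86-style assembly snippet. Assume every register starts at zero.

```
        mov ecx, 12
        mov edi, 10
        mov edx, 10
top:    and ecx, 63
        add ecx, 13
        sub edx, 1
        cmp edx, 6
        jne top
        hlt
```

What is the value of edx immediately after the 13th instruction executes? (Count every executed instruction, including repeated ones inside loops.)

mov ecx, 12 → ecx=12
mov edi, 10 → edi=10
mov edx, 10 → edx=10
and ecx, 63 → ecx=12&63=12
add ecx, 13 → ecx=12+13=25
sub edx, 1 → edx=10-1=9
cmp edx, 6  (cmp 9,6)
jne top: taken
and ecx, 63 → ecx=25&63=25
add ecx, 13 → ecx=25+13=38
sub edx, 1 → edx=9-1=8
cmp edx, 6  (cmp 8,6)
jne top: taken
After step 13: edx = 8.

8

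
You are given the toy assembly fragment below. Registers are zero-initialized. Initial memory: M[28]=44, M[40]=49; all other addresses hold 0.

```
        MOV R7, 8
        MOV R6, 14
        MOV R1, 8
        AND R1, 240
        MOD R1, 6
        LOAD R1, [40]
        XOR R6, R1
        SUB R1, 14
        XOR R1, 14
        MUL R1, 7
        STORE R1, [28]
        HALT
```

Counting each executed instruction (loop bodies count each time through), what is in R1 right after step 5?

0

after MOV R7, 8: R7=8
after MOV R6, 14: R6=14
after MOV R1, 8: R1=8
after AND R1, 240: R1=8&240=0
after MOD R1, 6: R1=0%6=0
After step 5: R1 = 0.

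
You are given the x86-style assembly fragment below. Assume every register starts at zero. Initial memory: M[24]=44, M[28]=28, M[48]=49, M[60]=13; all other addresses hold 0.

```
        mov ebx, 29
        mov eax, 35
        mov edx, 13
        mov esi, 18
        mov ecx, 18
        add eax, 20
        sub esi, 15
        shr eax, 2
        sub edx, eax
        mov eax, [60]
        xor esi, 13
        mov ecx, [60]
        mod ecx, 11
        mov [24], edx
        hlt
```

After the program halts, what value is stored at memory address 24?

0

mov ebx, 29 → ebx=29
mov eax, 35 → eax=35
mov edx, 13 → edx=13
mov esi, 18 → esi=18
mov ecx, 18 → ecx=18
add eax, 20 → eax=35+20=55
sub esi, 15 → esi=18-15=3
shr eax, 2 → eax=55>>2=13
sub edx, eax → edx=13-13=0
mov eax, [60] → eax=M[60]=13
xor esi, 13 → esi=3^13=14
mov ecx, [60] → ecx=M[60]=13
mod ecx, 11 → ecx=13%11=2
mov [24], edx → M[24]=0
halt.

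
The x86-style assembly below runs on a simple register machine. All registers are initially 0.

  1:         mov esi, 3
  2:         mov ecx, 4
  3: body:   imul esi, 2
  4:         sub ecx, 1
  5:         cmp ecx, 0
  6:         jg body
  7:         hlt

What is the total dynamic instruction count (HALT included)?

after mov esi, 3: esi=3
after mov ecx, 4: ecx=4
after imul esi, 2: esi=3*2=6
after sub ecx, 1: ecx=4-1=3
cmp ecx, 0  (cmp 3,0)
jg body: taken
after imul esi, 2: esi=6*2=12
after sub ecx, 1: ecx=3-1=2
cmp ecx, 0  (cmp 2,0)
jg body: taken
after imul esi, 2: esi=12*2=24
after sub ecx, 1: ecx=2-1=1
cmp ecx, 0  (cmp 1,0)
jg body: taken
after imul esi, 2: esi=24*2=48
after sub ecx, 1: ecx=1-1=0
cmp ecx, 0  (cmp 0,0)
jg body: not taken
halt.
Total executed instructions: 19.

19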